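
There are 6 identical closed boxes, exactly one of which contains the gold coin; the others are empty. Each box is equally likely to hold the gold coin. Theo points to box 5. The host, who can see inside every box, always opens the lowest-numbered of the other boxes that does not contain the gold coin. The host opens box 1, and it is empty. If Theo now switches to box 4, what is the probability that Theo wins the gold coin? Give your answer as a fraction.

1/5

Consider each possible location of the gold coin in turn.
If it is in box 1 (prior 1/6): the host opened box 1, so this case is ruled out; weight (1/6)·0 = 0.
If it is in any of boxes 2, 3, 4, 5, and 6 (prior 1/6 each): box 1 is the lowest-numbered option available, probability 1; weight (1/6)·1 = 1/6 each.
The weights sum to 5/6.
So P(the gold coin in box 4 | the host opened box 1) = (1/6) / (5/6) = 1/5.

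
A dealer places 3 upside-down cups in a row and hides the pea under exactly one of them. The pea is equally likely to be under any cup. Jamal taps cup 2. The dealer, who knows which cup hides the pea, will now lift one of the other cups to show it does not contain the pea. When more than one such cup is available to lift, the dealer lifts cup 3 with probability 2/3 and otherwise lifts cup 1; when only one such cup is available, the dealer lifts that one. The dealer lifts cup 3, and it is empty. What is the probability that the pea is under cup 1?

3/5

Apply Bayes' rule, conditioning on where the pea actually is.
If it is under cup 1 (prior 1/3): only cup 3 is available, probability 1; weight (1/3)·1 = 1/3.
If it is under cup 2 (prior 1/3): cup 3 is available, opened with probability 2/3; weight (1/3)·(2/3) = 2/9.
If it is under cup 3 (prior 1/3): the dealer opened cup 3, so this case is ruled out; weight (1/3)·0 = 0.
The weights sum to 5/9.
So P(the pea under cup 1 | the dealer opened cup 3) = (1/3) / (5/9) = 3/5.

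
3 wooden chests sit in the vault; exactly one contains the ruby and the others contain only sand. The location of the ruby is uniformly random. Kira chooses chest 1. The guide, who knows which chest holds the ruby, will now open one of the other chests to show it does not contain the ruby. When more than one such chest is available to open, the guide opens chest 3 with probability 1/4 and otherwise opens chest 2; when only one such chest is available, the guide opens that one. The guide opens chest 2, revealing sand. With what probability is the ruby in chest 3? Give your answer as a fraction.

4/7

Condition on the true location of the ruby.
If it is in chest 1 (prior 1/3): chest 3 is available but not opened, probability 3/4; weight (1/3)·(3/4) = 1/4.
If it is in chest 2 (prior 1/3): the guide opened chest 2, so this case is ruled out; weight (1/3)·0 = 0.
If it is in chest 3 (prior 1/3): only chest 2 is available, probability 1; weight (1/3)·1 = 1/3.
The weights sum to 7/12.
So P(the ruby in chest 3 | the guide opened chest 2) = (1/3) / (7/12) = 4/7.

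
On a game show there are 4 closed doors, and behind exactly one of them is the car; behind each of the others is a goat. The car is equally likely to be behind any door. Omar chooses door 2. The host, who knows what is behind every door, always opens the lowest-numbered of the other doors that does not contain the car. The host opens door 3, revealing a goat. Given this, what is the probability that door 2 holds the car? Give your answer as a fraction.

Apply Bayes' rule, conditioning on where the car actually is.
If it is behind door 1 (prior 1/4): door 3 is the lowest-numbered option available, probability 1; weight (1/4)·1 = 1/4.
If it is behind either of doors 2 and 4 (prior 1/4 each): the host would have opened door 1 instead, probability 0; weight (1/4)·0 = 0 each.
If it is behind door 3 (prior 1/4): the host opened door 3, so this case is ruled out; weight (1/4)·0 = 0.
The weights sum to 1/4.
So P(the car behind door 2 | the host opened door 3) = 0 / (1/4) = 0.

0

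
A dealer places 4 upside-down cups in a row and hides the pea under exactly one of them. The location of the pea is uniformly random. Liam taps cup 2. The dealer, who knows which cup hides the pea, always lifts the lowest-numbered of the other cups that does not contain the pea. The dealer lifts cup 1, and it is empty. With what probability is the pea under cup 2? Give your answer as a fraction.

1/3

Condition on the true location of the pea.
If it is under cup 1 (prior 1/4): the dealer opened cup 1, so this case is ruled out; weight (1/4)·0 = 0.
If it is under any of cups 2, 3, and 4 (prior 1/4 each): cup 1 is the lowest-numbered option available, probability 1; weight (1/4)·1 = 1/4 each.
The weights sum to 3/4.
So P(the pea under cup 2 | the dealer opened cup 1) = (1/4) / (3/4) = 1/3.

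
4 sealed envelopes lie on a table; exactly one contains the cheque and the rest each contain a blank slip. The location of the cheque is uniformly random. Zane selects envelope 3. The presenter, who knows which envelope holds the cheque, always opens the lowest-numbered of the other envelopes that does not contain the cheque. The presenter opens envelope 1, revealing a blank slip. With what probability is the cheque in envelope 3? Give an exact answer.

Apply Bayes' rule, conditioning on where the cheque actually is.
If it is in envelope 1 (prior 1/4): the presenter opened envelope 1, so this case is ruled out; weight (1/4)·0 = 0.
If it is in any of envelopes 2, 3, and 4 (prior 1/4 each): envelope 1 is the lowest-numbered option available, probability 1; weight (1/4)·1 = 1/4 each.
The weights sum to 3/4.
So P(the cheque in envelope 3 | the presenter opened envelope 1) = (1/4) / (3/4) = 1/3.

1/3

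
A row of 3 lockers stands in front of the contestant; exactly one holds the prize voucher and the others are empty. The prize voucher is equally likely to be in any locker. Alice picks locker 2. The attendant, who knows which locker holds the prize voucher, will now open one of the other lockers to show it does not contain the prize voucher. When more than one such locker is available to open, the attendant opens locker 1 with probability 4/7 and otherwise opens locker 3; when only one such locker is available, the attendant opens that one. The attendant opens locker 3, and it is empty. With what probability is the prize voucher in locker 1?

Condition on the true location of the prize voucher.
If it is in locker 1 (prior 1/3): only locker 3 is available, probability 1; weight (1/3)·1 = 1/3.
If it is in locker 2 (prior 1/3): locker 1 is available but not opened, probability 3/7; weight (1/3)·(3/7) = 1/7.
If it is in locker 3 (prior 1/3): the attendant opened locker 3, so this case is ruled out; weight (1/3)·0 = 0.
The weights sum to 10/21.
So P(the prize voucher in locker 1 | the attendant opened locker 3) = (1/3) / (10/21) = 7/10.

7/10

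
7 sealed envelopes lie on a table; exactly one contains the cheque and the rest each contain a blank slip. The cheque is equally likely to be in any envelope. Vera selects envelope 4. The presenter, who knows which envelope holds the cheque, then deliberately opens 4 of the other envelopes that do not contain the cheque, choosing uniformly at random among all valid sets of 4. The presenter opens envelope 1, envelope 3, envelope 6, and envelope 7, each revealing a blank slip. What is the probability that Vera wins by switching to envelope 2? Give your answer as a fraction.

3/7

Consider each possible location of the cheque in turn.
If it is in any of envelopes 1, 3, 6, and 7 (prior 1/7 each): that envelope was opened and seen not to hold the prize — ruled out; weight (1/7)·0 = 0 each.
If it is in either of envelopes 2 and 5 (prior 1/7 each): the presenter has 5 equally likely choices, so probability 1/5; weight (1/7)·(1/5) = 1/35 each.
If it is in envelope 4 (prior 1/7): the presenter has 15 equally likely choices, so probability 1/15; weight (1/7)·(1/15) = 1/105.
The weights sum to 1/15.
So P(the cheque in envelope 2 | the presenter opened envelope 1, envelope 3, envelope 6, and envelope 7) = (1/35) / (1/15) = 3/7.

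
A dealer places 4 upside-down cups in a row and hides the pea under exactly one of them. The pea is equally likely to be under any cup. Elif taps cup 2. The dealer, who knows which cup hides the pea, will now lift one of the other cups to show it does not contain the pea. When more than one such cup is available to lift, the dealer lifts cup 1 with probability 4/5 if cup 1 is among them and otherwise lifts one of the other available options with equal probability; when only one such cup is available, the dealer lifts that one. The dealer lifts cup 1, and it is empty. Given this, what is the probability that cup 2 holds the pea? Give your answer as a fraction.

Consider each possible location of the pea in turn.
If it is under cup 1 (prior 1/4): the dealer opened cup 1, so this case is ruled out; weight (1/4)·0 = 0.
If it is under any of cups 2, 3, and 4 (prior 1/4 each): cup 1 is available, opened with probability 4/5; weight (1/4)·(4/5) = 1/5 each.
The weights sum to 3/5.
So P(the pea under cup 2 | the dealer opened cup 1) = (1/5) / (3/5) = 1/3.

1/3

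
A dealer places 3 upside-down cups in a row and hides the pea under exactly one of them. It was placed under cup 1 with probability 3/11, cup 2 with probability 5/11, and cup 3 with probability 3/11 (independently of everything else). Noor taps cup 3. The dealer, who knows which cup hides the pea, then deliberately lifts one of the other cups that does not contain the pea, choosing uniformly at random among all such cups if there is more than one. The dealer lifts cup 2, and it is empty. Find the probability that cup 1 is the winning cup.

Consider each possible location of the pea in turn.
If it is under cup 1 (prior 3/11): the dealer has no choice, probability 1; weight (3/11)·1 = 3/11.
If it is under cup 2 (prior 5/11): the dealer opened cup 2, so this case is ruled out; weight (5/11)·0 = 0.
If it is under cup 3 (prior 3/11): the dealer has 2 equally likely choices, so probability 1/2; weight (3/11)·(1/2) = 3/22.
The weights sum to 9/22.
So P(the pea under cup 1 | the dealer opened cup 2) = (3/11) / (9/22) = 2/3.

2/3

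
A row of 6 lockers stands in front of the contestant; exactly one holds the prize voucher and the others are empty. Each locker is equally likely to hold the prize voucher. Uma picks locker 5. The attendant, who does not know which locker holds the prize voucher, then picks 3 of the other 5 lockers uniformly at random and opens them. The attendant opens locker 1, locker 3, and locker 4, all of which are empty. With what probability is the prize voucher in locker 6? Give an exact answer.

Consider each possible location of the prize voucher in turn.
If it is in any of lockers 1, 3, and 4 (prior 1/6 each): that locker was opened and seen not to hold the prize — ruled out; weight (1/6)·0 = 0 each.
If it is in any of lockers 2, 5, and 6 (prior 1/6 each): the attendant picks exactly this set with probability 1/10 regardless, and none is the prize; weight (1/6)·(1/10) = 1/60 each.
The weights sum to 1/20.
So P(the prize voucher in locker 6 | the attendant opened locker 1, locker 3, and locker 4) = (1/60) / (1/20) = 1/3.

1/3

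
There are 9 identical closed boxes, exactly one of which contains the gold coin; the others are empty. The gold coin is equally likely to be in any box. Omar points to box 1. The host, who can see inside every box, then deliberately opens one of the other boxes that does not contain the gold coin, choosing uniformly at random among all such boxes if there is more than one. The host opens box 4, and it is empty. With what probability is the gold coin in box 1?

Apply Bayes' rule, conditioning on where the gold coin actually is.
If it is in box 1 (prior 1/9): the host has 8 equally likely choices, so probability 1/8; weight (1/9)·(1/8) = 1/72.
If it is in any of boxes 2, 3, 5, 6, 7, 8, and 9 (prior 1/9 each): the host has 7 equally likely choices, so probability 1/7; weight (1/9)·(1/7) = 1/63 each.
If it is in box 4 (prior 1/9): the host opened box 4, so this case is ruled out; weight (1/9)·0 = 0.
The weights sum to 1/8.
So P(the gold coin in box 1 | the host opened box 4) = (1/72) / (1/8) = 1/9.

1/9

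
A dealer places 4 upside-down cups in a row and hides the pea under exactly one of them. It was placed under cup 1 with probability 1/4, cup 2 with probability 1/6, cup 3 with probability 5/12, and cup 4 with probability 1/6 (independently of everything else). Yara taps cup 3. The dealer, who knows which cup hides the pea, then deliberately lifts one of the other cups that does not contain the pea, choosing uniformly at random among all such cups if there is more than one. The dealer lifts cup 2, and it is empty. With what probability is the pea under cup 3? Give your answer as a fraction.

Apply Bayes' rule, conditioning on where the pea actually is.
If it is under cup 1 (prior 1/4): the dealer has 2 equally likely choices, so probability 1/2; weight (1/4)·(1/2) = 1/8.
If it is under cup 2 (prior 1/6): the dealer opened cup 2, so this case is ruled out; weight (1/6)·0 = 0.
If it is under cup 3 (prior 5/12): the dealer has 3 equally likely choices, so probability 1/3; weight (5/12)·(1/3) = 5/36.
If it is under cup 4 (prior 1/6): the dealer has 2 equally likely choices, so probability 1/2; weight (1/6)·(1/2) = 1/12.
The weights sum to 25/72.
So P(the pea under cup 3 | the dealer opened cup 2) = (5/36) / (25/72) = 2/5.

2/5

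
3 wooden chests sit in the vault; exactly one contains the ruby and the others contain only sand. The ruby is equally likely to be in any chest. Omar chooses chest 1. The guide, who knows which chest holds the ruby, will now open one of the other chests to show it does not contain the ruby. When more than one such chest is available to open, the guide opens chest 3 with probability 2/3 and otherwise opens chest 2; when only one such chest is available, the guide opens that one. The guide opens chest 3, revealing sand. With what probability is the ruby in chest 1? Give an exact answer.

Apply Bayes' rule, conditioning on where the ruby actually is.
If it is in chest 1 (prior 1/3): chest 3 is available, opened with probability 2/3; weight (1/3)·(2/3) = 2/9.
If it is in chest 2 (prior 1/3): only chest 3 is available, probability 1; weight (1/3)·1 = 1/3.
If it is in chest 3 (prior 1/3): the guide opened chest 3, so this case is ruled out; weight (1/3)·0 = 0.
The weights sum to 5/9.
So P(the ruby in chest 1 | the guide opened chest 3) = (2/9) / (5/9) = 2/5.

2/5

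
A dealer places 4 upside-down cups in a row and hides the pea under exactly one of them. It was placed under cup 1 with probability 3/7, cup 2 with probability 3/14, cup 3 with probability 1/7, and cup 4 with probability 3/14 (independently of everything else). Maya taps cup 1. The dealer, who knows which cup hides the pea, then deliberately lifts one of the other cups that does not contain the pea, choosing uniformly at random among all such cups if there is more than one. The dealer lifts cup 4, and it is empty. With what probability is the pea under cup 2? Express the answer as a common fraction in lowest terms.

1/3

Apply Bayes' rule, conditioning on where the pea actually is.
If it is under cup 1 (prior 3/7): the dealer has 3 equally likely choices, so probability 1/3; weight (3/7)·(1/3) = 1/7.
If it is under cup 2 (prior 3/14): the dealer has 2 equally likely choices, so probability 1/2; weight (3/14)·(1/2) = 3/28.
If it is under cup 3 (prior 1/7): the dealer has 2 equally likely choices, so probability 1/2; weight (1/7)·(1/2) = 1/14.
If it is under cup 4 (prior 3/14): the dealer opened cup 4, so this case is ruled out; weight (3/14)·0 = 0.
The weights sum to 9/28.
So P(the pea under cup 2 | the dealer opened cup 4) = (3/28) / (9/28) = 1/3.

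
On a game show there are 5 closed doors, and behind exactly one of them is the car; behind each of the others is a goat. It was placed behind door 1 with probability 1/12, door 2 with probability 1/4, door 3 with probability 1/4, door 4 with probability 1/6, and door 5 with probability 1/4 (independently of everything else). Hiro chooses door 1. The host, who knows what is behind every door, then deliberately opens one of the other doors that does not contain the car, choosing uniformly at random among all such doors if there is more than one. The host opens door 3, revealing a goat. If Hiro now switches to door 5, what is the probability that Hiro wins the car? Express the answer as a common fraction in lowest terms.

12/35

Apply Bayes' rule, conditioning on where the car actually is.
If it is behind door 1 (prior 1/12): the host has 4 equally likely choices, so probability 1/4; weight (1/12)·(1/4) = 1/48.
If it is behind either of doors 2 and 5 (prior 1/4 each): the host has 3 equally likely choices, so probability 1/3; weight (1/4)·(1/3) = 1/12 each.
If it is behind door 3 (prior 1/4): the host opened door 3, so this case is ruled out; weight (1/4)·0 = 0.
If it is behind door 4 (prior 1/6): the host has 3 equally likely choices, so probability 1/3; weight (1/6)·(1/3) = 1/18.
The weights sum to 35/144.
So P(the car behind door 5 | the host opened door 3) = (1/12) / (35/144) = 12/35.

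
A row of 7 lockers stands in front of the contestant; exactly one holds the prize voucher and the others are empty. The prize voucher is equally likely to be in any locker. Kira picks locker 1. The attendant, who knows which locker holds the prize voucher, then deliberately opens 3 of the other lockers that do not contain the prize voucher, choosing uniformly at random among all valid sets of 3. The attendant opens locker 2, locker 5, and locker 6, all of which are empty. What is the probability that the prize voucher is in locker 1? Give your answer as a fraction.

Condition on the true location of the prize voucher.
If it is in locker 1 (prior 1/7): the attendant has 20 equally likely choices, so probability 1/20; weight (1/7)·(1/20) = 1/140.
If it is in any of lockers 2, 5, and 6 (prior 1/7 each): that locker was opened and seen not to hold the prize — ruled out; weight (1/7)·0 = 0 each.
If it is in any of lockers 3, 4, and 7 (prior 1/7 each): the attendant has 10 equally likely choices, so probability 1/10; weight (1/7)·(1/10) = 1/70 each.
The weights sum to 1/20.
So P(the prize voucher in locker 1 | the attendant opened locker 2, locker 5, and locker 6) = (1/140) / (1/20) = 1/7.

1/7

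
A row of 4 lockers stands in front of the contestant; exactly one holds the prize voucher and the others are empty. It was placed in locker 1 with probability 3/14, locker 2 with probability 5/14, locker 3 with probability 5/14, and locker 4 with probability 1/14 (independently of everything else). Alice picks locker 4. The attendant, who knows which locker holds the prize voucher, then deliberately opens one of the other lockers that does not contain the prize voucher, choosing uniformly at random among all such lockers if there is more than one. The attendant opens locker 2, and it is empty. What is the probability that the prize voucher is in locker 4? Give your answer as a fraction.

Apply Bayes' rule, conditioning on where the prize voucher actually is.
If it is in locker 1 (prior 3/14): the attendant has 2 equally likely choices, so probability 1/2; weight (3/14)·(1/2) = 3/28.
If it is in locker 2 (prior 5/14): the attendant opened locker 2, so this case is ruled out; weight (5/14)·0 = 0.
If it is in locker 3 (prior 5/14): the attendant has 2 equally likely choices, so probability 1/2; weight (5/14)·(1/2) = 5/28.
If it is in locker 4 (prior 1/14): the attendant has 3 equally likely choices, so probability 1/3; weight (1/14)·(1/3) = 1/42.
The weights sum to 13/42.
So P(the prize voucher in locker 4 | the attendant opened locker 2) = (1/42) / (13/42) = 1/13.

1/13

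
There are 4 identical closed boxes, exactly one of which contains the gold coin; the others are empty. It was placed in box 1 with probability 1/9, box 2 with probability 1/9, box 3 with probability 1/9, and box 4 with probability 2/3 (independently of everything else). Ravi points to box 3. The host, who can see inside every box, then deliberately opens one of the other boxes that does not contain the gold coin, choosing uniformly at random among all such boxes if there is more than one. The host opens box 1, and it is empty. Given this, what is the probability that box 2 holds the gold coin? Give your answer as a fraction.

3/23

Apply Bayes' rule, conditioning on where the gold coin actually is.
If it is in box 1 (prior 1/9): the host opened box 1, so this case is ruled out; weight (1/9)·0 = 0.
If it is in box 2 (prior 1/9): the host has 2 equally likely choices, so probability 1/2; weight (1/9)·(1/2) = 1/18.
If it is in box 3 (prior 1/9): the host has 3 equally likely choices, so probability 1/3; weight (1/9)·(1/3) = 1/27.
If it is in box 4 (prior 2/3): the host has 2 equally likely choices, so probability 1/2; weight (2/3)·(1/2) = 1/3.
The weights sum to 23/54.
So P(the gold coin in box 2 | the host opened box 1) = (1/18) / (23/54) = 3/23.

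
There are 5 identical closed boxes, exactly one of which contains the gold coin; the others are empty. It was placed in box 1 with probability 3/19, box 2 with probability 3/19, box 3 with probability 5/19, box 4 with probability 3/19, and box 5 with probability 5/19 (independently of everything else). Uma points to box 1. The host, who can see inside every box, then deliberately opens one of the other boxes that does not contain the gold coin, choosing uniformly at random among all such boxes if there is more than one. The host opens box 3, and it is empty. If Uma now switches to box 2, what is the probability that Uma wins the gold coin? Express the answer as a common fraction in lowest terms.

12/53

Condition on the true location of the gold coin.
If it is in box 1 (prior 3/19): the host has 4 equally likely choices, so probability 1/4; weight (3/19)·(1/4) = 3/76.
If it is in either of boxes 2 and 4 (prior 3/19 each): the host has 3 equally likely choices, so probability 1/3; weight (3/19)·(1/3) = 1/19 each.
If it is in box 3 (prior 5/19): the host opened box 3, so this case is ruled out; weight (5/19)·0 = 0.
If it is in box 5 (prior 5/19): the host has 3 equally likely choices, so probability 1/3; weight (5/19)·(1/3) = 5/57.
The weights sum to 53/228.
So P(the gold coin in box 2 | the host opened box 3) = (1/19) / (53/228) = 12/53.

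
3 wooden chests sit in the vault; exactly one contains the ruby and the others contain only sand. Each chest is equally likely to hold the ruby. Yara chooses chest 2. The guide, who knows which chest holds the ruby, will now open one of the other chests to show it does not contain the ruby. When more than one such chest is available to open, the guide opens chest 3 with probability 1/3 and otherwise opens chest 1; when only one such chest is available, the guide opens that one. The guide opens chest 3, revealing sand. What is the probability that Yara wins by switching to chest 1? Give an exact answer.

3/4

Apply Bayes' rule, conditioning on where the ruby actually is.
If it is in chest 1 (prior 1/3): only chest 3 is available, probability 1; weight (1/3)·1 = 1/3.
If it is in chest 2 (prior 1/3): chest 3 is available, opened with probability 1/3; weight (1/3)·(1/3) = 1/9.
If it is in chest 3 (prior 1/3): the guide opened chest 3, so this case is ruled out; weight (1/3)·0 = 0.
The weights sum to 4/9.
So P(the ruby in chest 1 | the guide opened chest 3) = (1/3) / (4/9) = 3/4.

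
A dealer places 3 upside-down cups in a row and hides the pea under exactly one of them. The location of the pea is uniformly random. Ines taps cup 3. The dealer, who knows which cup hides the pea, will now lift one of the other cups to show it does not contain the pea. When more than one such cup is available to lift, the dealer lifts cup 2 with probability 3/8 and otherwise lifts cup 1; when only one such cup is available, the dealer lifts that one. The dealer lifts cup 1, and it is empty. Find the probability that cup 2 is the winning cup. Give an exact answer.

Apply Bayes' rule, conditioning on where the pea actually is.
If it is under cup 1 (prior 1/3): the dealer opened cup 1, so this case is ruled out; weight (1/3)·0 = 0.
If it is under cup 2 (prior 1/3): only cup 1 is available, probability 1; weight (1/3)·1 = 1/3.
If it is under cup 3 (prior 1/3): cup 2 is available but not opened, probability 5/8; weight (1/3)·(5/8) = 5/24.
The weights sum to 13/24.
So P(the pea under cup 2 | the dealer opened cup 1) = (1/3) / (13/24) = 8/13.

8/13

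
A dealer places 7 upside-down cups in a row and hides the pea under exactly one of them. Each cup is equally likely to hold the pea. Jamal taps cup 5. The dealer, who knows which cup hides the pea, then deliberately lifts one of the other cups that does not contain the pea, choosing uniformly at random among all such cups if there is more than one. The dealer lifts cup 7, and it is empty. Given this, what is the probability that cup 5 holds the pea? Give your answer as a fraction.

1/7

Consider each possible location of the pea in turn.
If it is under any of cups 1, 2, 3, 4, and 6 (prior 1/7 each): the dealer has 5 equally likely choices, so probability 1/5; weight (1/7)·(1/5) = 1/35 each.
If it is under cup 5 (prior 1/7): the dealer has 6 equally likely choices, so probability 1/6; weight (1/7)·(1/6) = 1/42.
If it is under cup 7 (prior 1/7): the dealer opened cup 7, so this case is ruled out; weight (1/7)·0 = 0.
The weights sum to 1/6.
So P(the pea under cup 5 | the dealer opened cup 7) = (1/42) / (1/6) = 1/7.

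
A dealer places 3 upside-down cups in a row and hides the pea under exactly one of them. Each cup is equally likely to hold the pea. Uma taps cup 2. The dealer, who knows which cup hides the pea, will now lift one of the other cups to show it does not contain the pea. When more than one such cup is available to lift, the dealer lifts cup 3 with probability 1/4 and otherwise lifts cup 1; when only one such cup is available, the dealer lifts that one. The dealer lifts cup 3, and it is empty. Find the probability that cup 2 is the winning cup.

1/5

Condition on the true location of the pea.
If it is under cup 1 (prior 1/3): only cup 3 is available, probability 1; weight (1/3)·1 = 1/3.
If it is under cup 2 (prior 1/3): cup 3 is available, opened with probability 1/4; weight (1/3)·(1/4) = 1/12.
If it is under cup 3 (prior 1/3): the dealer opened cup 3, so this case is ruled out; weight (1/3)·0 = 0.
The weights sum to 5/12.
So P(the pea under cup 2 | the dealer opened cup 3) = (1/12) / (5/12) = 1/5.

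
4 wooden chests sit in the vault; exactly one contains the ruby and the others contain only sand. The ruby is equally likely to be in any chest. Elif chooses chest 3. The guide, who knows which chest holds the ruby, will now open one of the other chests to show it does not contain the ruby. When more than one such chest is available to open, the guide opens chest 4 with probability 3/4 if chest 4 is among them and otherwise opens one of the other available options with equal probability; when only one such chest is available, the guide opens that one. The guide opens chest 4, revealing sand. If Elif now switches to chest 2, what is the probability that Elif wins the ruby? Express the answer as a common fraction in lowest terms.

Consider each possible location of the ruby in turn.
If it is in any of chests 1, 2, and 3 (prior 1/4 each): chest 4 is available, opened with probability 3/4; weight (1/4)·(3/4) = 3/16 each.
If it is in chest 4 (prior 1/4): the guide opened chest 4, so this case is ruled out; weight (1/4)·0 = 0.
The weights sum to 9/16.
So P(the ruby in chest 2 | the guide opened chest 4) = (3/16) / (9/16) = 1/3.

1/3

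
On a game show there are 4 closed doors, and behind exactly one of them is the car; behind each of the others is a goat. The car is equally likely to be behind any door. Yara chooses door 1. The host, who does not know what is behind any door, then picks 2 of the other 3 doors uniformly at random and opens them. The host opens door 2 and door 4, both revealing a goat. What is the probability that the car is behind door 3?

Because the host chose which doors to open without knowing where the car is, the choice is independent of the prize location. Learning that none of the 2 opened doors holds the car simply rules out those 2 locations and leaves the remaining 2 doors still equally likely by symmetry.
So P(the car behind door 3) = 1/2.

1/2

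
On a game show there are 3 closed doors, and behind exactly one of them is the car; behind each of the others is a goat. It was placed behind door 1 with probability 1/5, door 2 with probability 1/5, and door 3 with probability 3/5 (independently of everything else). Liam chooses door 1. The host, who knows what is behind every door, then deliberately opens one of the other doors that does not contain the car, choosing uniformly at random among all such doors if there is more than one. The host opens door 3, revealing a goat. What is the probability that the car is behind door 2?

Consider each possible location of the car in turn.
If it is behind door 1 (prior 1/5): the host has 2 equally likely choices, so probability 1/2; weight (1/5)·(1/2) = 1/10.
If it is behind door 2 (prior 1/5): the host has no choice, probability 1; weight (1/5)·1 = 1/5.
If it is behind door 3 (prior 3/5): the host opened door 3, so this case is ruled out; weight (3/5)·0 = 0.
The weights sum to 3/10.
So P(the car behind door 2 | the host opened door 3) = (1/5) / (3/10) = 2/3.

2/3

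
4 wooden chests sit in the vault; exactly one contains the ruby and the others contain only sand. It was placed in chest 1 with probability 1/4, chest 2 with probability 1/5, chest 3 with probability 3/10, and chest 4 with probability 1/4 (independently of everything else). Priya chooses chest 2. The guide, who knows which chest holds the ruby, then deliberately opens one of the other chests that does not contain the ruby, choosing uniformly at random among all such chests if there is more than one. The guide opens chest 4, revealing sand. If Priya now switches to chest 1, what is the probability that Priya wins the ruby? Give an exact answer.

15/41

Consider each possible location of the ruby in turn.
If it is in chest 1 (prior 1/4): the guide has 2 equally likely choices, so probability 1/2; weight (1/4)·(1/2) = 1/8.
If it is in chest 2 (prior 1/5): the guide has 3 equally likely choices, so probability 1/3; weight (1/5)·(1/3) = 1/15.
If it is in chest 3 (prior 3/10): the guide has 2 equally likely choices, so probability 1/2; weight (3/10)·(1/2) = 3/20.
If it is in chest 4 (prior 1/4): the guide opened chest 4, so this case is ruled out; weight (1/4)·0 = 0.
The weights sum to 41/120.
So P(the ruby in chest 1 | the guide opened chest 4) = (1/8) / (41/120) = 15/41.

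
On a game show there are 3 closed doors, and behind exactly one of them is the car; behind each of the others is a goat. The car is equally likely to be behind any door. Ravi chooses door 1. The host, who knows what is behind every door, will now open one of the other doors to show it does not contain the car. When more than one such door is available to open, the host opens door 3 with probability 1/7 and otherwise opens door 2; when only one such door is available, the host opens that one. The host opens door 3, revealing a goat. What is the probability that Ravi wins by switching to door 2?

Condition on the true location of the car.
If it is behind door 1 (prior 1/3): door 3 is available, opened with probability 1/7; weight (1/3)·(1/7) = 1/21.
If it is behind door 2 (prior 1/3): only door 3 is available, probability 1; weight (1/3)·1 = 1/3.
If it is behind door 3 (prior 1/3): the host opened door 3, so this case is ruled out; weight (1/3)·0 = 0.
The weights sum to 8/21.
So P(the car behind door 2 | the host opened door 3) = (1/3) / (8/21) = 7/8.

7/8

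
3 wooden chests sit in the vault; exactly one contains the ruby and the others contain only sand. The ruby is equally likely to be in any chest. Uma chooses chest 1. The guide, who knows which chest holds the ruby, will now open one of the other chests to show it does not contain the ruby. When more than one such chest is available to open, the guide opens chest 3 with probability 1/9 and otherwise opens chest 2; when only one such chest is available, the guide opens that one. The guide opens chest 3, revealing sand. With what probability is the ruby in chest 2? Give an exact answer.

9/10

Condition on the true location of the ruby.
If it is in chest 1 (prior 1/3): chest 3 is available, opened with probability 1/9; weight (1/3)·(1/9) = 1/27.
If it is in chest 2 (prior 1/3): only chest 3 is available, probability 1; weight (1/3)·1 = 1/3.
If it is in chest 3 (prior 1/3): the guide opened chest 3, so this case is ruled out; weight (1/3)·0 = 0.
The weights sum to 10/27.
So P(the ruby in chest 2 | the guide opened chest 3) = (1/3) / (10/27) = 9/10.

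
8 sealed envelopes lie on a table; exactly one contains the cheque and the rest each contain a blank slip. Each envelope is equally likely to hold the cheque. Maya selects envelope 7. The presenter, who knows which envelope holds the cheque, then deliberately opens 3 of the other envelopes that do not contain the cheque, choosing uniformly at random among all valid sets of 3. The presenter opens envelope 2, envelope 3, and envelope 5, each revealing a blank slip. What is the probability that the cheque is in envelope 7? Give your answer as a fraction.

Condition on the true location of the cheque.
If it is in any of envelopes 1, 4, 6, and 8 (prior 1/8 each): the presenter has 20 equally likely choices, so probability 1/20; weight (1/8)·(1/20) = 1/160 each.
If it is in any of envelopes 2, 3, and 5 (prior 1/8 each): that envelope was opened and seen not to hold the prize — ruled out; weight (1/8)·0 = 0 each.
If it is in envelope 7 (prior 1/8): the presenter has 35 equally likely choices, so probability 1/35; weight (1/8)·(1/35) = 1/280.
The weights sum to 1/35.
So P(the cheque in envelope 7 | the presenter opened envelope 2, envelope 3, and envelope 5) = (1/280) / (1/35) = 1/8.

1/8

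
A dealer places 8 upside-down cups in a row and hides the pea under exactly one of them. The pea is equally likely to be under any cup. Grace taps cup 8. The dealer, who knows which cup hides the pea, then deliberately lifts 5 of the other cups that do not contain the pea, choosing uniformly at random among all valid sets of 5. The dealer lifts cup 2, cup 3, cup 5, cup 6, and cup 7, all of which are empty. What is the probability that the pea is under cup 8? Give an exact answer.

Apply Bayes' rule, conditioning on where the pea actually is.
If it is under either of cups 1 and 4 (prior 1/8 each): the dealer has 6 equally likely choices, so probability 1/6; weight (1/8)·(1/6) = 1/48 each.
If it is under any of cups 2, 3, 5, 6, and 7 (prior 1/8 each): that cup was opened and seen not to hold the prize — ruled out; weight (1/8)·0 = 0 each.
If it is under cup 8 (prior 1/8): the dealer has 21 equally likely choices, so probability 1/21; weight (1/8)·(1/21) = 1/168.
The weights sum to 1/21.
So P(the pea under cup 8 | the dealer opened cup 2, cup 3, cup 5, cup 6, and cup 7) = (1/168) / (1/21) = 1/8.

1/8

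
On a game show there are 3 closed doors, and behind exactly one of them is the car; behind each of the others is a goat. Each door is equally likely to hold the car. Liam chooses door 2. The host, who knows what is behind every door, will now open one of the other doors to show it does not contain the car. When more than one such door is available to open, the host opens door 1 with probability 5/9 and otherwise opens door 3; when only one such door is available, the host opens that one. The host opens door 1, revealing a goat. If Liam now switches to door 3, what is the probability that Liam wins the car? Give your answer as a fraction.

Condition on the true location of the car.
If it is behind door 1 (prior 1/3): the host opened door 1, so this case is ruled out; weight (1/3)·0 = 0.
If it is behind door 2 (prior 1/3): door 1 is available, opened with probability 5/9; weight (1/3)·(5/9) = 5/27.
If it is behind door 3 (prior 1/3): only door 1 is available, probability 1; weight (1/3)·1 = 1/3.
The weights sum to 14/27.
So P(the car behind door 3 | the host opened door 1) = (1/3) / (14/27) = 9/14.

9/14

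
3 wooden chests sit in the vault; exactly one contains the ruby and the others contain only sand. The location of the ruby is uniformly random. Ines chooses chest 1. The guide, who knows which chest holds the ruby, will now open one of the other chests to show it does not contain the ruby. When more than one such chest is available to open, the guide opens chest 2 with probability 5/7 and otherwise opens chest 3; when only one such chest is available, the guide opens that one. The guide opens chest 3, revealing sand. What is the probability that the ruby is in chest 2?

7/9

Consider each possible location of the ruby in turn.
If it is in chest 1 (prior 1/3): chest 2 is available but not opened, probability 2/7; weight (1/3)·(2/7) = 2/21.
If it is in chest 2 (prior 1/3): only chest 3 is available, probability 1; weight (1/3)·1 = 1/3.
If it is in chest 3 (prior 1/3): the guide opened chest 3, so this case is ruled out; weight (1/3)·0 = 0.
The weights sum to 3/7.
So P(the ruby in chest 2 | the guide opened chest 3) = (1/3) / (3/7) = 7/9.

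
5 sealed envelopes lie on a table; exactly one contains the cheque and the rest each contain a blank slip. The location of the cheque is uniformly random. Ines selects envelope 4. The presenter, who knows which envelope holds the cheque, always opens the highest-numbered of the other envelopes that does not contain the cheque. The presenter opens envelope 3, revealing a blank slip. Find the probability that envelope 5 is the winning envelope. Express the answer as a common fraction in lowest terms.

1

Condition on the true location of the cheque.
If it is in any of envelopes 1, 2, and 4 (prior 1/5 each): the presenter would have opened envelope 5 instead, probability 0; weight (1/5)·0 = 0 each.
If it is in envelope 3 (prior 1/5): the presenter opened envelope 3, so this case is ruled out; weight (1/5)·0 = 0.
If it is in envelope 5 (prior 1/5): envelope 3 is the highest-numbered option available, probability 1; weight (1/5)·1 = 1/5.
The weights sum to 1/5.
So P(the cheque in envelope 5 | the presenter opened envelope 3) = (1/5) / (1/5) = 1.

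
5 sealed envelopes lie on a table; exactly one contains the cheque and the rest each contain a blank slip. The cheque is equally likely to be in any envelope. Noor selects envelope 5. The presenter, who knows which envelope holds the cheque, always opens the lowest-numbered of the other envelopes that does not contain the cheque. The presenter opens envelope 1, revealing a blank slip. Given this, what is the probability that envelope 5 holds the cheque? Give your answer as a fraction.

1/4

Apply Bayes' rule, conditioning on where the cheque actually is.
If it is in envelope 1 (prior 1/5): the presenter opened envelope 1, so this case is ruled out; weight (1/5)·0 = 0.
If it is in any of envelopes 2, 3, 4, and 5 (prior 1/5 each): envelope 1 is the lowest-numbered option available, probability 1; weight (1/5)·1 = 1/5 each.
The weights sum to 4/5.
So P(the cheque in envelope 5 | the presenter opened envelope 1) = (1/5) / (4/5) = 1/4.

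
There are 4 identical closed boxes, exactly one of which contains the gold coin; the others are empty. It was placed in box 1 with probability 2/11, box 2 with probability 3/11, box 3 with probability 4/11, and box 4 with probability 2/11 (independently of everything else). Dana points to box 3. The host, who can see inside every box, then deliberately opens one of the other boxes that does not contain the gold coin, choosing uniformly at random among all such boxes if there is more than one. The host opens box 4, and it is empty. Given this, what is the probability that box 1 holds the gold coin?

6/23

Condition on the true location of the gold coin.
If it is in box 1 (prior 2/11): the host has 2 equally likely choices, so probability 1/2; weight (2/11)·(1/2) = 1/11.
If it is in box 2 (prior 3/11): the host has 2 equally likely choices, so probability 1/2; weight (3/11)·(1/2) = 3/22.
If it is in box 3 (prior 4/11): the host has 3 equally likely choices, so probability 1/3; weight (4/11)·(1/3) = 4/33.
If it is in box 4 (prior 2/11): the host opened box 4, so this case is ruled out; weight (2/11)·0 = 0.
The weights sum to 23/66.
So P(the gold coin in box 1 | the host opened box 4) = (1/11) / (23/66) = 6/23.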